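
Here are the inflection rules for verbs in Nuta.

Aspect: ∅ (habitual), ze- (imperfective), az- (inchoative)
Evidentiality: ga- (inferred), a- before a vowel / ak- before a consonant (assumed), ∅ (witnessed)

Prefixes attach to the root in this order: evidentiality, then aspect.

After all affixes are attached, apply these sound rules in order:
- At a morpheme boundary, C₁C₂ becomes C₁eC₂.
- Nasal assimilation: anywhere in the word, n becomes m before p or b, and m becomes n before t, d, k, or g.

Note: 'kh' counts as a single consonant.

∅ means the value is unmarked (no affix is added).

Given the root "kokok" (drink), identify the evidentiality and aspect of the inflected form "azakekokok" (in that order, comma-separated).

Segment: az-ak-kokok.
evidentiality: a/ak- → assumed.
aspect: az- → inchoative.

assumed, inchoative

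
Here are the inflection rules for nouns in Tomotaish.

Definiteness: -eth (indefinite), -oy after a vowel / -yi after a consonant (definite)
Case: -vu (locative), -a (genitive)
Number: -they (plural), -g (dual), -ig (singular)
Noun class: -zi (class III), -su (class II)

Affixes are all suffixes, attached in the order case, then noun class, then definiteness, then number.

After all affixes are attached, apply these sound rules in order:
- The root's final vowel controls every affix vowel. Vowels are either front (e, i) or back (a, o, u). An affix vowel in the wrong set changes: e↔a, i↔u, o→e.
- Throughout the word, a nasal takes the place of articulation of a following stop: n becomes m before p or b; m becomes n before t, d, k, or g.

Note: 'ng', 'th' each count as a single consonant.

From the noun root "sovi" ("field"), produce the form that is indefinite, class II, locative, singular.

Attach case locative -vu → sovivu.
Attach noun class class II -su → sovivusu.
Attach definiteness indefinite -eth → sovivusueth.
Attach number singular -ig → sovivusuethig.
Apply vowel harmony: sovivusuethig → sovivisiethig.
Nasal assimilation: no change.

sovivisiethig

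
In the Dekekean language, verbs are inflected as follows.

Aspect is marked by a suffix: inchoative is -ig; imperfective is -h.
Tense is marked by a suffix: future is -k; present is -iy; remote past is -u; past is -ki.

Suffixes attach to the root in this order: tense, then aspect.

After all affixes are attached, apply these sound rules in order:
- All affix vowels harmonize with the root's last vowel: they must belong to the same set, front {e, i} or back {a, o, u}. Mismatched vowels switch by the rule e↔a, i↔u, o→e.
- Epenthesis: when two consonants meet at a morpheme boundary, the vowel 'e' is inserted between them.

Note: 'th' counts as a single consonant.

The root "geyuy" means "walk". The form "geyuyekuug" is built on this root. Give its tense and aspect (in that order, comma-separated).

past, inchoative

Segment: geyuy-ki-ig.
tense: -ki → past.
aspect: -ig → inchoative.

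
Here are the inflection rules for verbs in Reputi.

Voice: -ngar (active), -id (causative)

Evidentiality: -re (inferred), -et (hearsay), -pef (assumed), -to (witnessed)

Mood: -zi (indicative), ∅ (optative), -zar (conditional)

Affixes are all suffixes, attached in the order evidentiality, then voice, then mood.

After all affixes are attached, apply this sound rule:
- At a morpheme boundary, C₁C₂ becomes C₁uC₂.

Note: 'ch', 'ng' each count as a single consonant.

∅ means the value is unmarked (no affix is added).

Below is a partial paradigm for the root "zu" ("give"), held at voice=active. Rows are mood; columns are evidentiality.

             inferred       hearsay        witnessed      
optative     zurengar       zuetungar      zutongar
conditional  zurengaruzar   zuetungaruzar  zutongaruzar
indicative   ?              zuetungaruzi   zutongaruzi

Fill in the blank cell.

Attach evidentiality inferred -re → zure.
Attach voice active -ngar → zurengar.
Attach mood indicative -zi → zurengarzi.
Apply epenthesis: zurengarzi → zurengaruzi.

zurengaruzi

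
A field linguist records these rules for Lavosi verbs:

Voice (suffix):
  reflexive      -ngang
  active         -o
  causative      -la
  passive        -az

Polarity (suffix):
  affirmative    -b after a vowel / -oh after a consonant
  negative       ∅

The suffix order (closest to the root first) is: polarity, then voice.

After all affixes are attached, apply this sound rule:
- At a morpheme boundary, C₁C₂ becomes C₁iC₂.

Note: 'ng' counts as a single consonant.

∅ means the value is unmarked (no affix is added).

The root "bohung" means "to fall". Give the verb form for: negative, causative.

bohungila

polarity = negative: zero marking, form stays bohung.
Attach voice causative -la → bohungla.
Apply epenthesis: bohungla → bohungila.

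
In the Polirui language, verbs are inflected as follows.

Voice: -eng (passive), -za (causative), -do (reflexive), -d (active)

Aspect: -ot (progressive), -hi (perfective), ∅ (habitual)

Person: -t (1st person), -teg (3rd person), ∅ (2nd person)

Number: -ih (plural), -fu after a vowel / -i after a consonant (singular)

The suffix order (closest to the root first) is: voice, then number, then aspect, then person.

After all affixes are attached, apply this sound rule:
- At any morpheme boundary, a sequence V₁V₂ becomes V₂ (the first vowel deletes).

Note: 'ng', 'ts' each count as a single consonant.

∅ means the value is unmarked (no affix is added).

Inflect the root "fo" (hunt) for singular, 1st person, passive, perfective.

fengihit

Attach voice passive -eng → foeng.
Attach number singular -i (after consonant 'ng') → foengi.
Attach aspect perfective -hi → foengihi.
Attach person 1st person -t → foengihit.
Apply vowel deletion: foengihit → fengihit.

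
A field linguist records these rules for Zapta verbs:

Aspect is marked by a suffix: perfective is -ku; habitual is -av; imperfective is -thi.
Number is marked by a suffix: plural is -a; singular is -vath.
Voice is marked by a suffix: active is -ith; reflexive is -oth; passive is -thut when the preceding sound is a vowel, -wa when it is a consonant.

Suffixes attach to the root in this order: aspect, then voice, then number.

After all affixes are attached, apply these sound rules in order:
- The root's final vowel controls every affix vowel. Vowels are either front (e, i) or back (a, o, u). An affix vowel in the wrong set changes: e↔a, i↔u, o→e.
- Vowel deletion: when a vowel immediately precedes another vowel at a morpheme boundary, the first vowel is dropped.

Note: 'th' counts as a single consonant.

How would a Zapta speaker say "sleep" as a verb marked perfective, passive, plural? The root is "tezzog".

Attach aspect perfective -ku → tezzogku.
Attach voice passive -thut (after vowel 'u') → tezzogkuthut.
Attach number plural -a → tezzogkuthuta.
Vowel harmony: no change.
Vowel deletion: no change.

tezzogkuthuta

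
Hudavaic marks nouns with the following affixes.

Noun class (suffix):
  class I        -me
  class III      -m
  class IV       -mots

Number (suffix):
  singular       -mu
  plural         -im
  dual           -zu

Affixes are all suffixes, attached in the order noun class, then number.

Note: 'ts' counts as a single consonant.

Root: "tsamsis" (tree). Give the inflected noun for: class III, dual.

Attach noun class class III -m → tsamsism.
Attach number dual -zu → tsamsismzu.

tsamsismzu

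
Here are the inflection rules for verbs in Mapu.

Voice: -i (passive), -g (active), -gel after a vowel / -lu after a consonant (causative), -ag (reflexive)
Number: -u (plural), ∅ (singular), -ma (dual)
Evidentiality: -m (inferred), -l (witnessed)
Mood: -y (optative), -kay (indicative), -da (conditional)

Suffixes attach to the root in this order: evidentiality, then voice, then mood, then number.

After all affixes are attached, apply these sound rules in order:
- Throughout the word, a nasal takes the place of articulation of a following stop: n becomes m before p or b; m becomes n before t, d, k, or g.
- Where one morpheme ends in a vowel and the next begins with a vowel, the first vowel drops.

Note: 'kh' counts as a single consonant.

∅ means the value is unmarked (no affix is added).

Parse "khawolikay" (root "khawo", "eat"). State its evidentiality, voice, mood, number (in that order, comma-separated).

Segment: khawo-l-i-kay.
evidentiality: -l → witnessed.
voice: -i → passive.
mood: -kay → indicative.
number: ∅ → singular.

witnessed, passive, indicative, singular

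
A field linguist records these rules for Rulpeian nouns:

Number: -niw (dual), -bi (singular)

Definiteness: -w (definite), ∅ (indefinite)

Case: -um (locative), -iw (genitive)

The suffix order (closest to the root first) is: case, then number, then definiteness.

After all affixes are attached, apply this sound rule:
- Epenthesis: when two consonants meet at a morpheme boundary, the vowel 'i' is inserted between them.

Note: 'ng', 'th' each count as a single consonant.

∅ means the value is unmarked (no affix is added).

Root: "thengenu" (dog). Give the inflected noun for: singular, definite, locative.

Attach case locative -um → thengenuum.
Attach number singular -bi → thengenuumbi.
Attach definiteness definite -w → thengenuumbiw.
Apply epenthesis: thengenuumbiw → thengenuumibiw.

thengenuumibiw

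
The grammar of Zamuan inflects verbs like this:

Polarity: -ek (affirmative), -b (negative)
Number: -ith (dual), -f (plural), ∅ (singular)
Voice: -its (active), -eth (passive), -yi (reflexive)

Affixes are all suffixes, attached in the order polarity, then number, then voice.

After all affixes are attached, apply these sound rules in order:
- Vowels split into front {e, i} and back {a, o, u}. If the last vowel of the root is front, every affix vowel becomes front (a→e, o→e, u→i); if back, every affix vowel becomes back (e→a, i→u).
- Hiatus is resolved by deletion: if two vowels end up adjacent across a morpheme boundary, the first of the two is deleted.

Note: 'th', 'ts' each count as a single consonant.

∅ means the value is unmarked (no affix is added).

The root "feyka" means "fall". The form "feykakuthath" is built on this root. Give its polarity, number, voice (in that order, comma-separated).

Segment: feyka-ek-ith-eth.
polarity: -ek → affirmative.
number: -ith → dual.
voice: -eth → passive.

affirmative, dual, passive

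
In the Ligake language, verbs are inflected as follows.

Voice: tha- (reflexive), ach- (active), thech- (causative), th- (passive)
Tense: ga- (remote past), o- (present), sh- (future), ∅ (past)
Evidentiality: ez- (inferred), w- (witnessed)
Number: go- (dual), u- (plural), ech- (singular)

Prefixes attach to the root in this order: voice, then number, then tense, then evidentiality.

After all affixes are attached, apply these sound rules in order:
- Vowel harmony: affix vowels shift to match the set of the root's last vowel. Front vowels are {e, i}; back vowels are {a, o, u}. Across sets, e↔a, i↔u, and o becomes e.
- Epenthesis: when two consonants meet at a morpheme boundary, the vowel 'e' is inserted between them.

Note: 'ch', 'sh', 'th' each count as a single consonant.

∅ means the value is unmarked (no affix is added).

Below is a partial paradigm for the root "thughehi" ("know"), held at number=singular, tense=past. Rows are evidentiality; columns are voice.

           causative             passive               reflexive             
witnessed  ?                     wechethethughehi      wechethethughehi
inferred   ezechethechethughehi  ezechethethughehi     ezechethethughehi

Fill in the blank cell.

Attach voice causative thech- → thechthughehi.
Attach number singular ech- → echthechthughehi.
tense = past: zero marking, form stays echthechthughehi.
Attach evidentiality witnessed w- → wechthechthughehi.
Vowel harmony: no change.
Apply epenthesis: wechthechthughehi → wechethechethughehi.

wechethechethughehi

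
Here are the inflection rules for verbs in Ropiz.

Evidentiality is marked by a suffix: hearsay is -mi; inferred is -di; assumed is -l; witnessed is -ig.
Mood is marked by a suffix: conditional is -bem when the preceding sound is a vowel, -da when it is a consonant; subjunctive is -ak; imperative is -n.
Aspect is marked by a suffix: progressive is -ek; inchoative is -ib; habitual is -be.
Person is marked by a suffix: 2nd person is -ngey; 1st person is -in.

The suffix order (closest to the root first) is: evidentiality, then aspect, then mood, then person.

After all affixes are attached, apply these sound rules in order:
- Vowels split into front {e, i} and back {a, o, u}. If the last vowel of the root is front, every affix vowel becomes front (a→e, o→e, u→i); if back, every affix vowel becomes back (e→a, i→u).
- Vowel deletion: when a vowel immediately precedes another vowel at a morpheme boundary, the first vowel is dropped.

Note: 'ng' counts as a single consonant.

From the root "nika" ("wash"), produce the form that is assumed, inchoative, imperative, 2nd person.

Attach evidentiality assumed -l → nikal.
Attach aspect inchoative -ib → nikalib.
Attach mood imperative -n → nikalibn.
Attach person 2nd person -ngey → nikalibnngey.
Apply vowel harmony: nikalibnngey → nikalubnngay.
Vowel deletion: no change.

nikalubnngay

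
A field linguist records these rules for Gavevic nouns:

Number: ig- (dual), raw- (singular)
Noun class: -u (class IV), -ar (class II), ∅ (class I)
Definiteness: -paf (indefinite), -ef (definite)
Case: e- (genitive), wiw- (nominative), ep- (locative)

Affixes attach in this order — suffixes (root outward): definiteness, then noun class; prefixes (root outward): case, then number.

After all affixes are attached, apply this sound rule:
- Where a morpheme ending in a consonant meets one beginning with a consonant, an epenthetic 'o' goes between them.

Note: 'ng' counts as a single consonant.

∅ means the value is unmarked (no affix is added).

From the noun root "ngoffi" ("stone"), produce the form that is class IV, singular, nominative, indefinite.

rawowiwongoffipafu

Attach case nominative wiw- → wiwngoffi.
Attach definiteness indefinite -paf → wiwngoffipaf.
Attach noun class class IV -u → wiwngoffipafu.
Attach number singular raw- → rawwiwngoffipafu.
Apply epenthesis: rawwiwngoffipafu → rawowiwongoffipafu.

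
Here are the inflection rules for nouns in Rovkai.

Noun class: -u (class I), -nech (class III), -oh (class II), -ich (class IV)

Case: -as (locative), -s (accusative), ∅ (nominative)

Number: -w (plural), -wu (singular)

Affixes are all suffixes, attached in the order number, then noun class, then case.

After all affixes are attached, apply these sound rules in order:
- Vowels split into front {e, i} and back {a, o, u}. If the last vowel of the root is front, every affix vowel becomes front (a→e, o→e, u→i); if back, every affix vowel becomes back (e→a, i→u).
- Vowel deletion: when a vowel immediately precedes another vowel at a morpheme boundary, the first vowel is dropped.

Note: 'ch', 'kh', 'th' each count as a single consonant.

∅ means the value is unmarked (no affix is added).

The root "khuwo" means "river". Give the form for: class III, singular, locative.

Attach number singular -wu → khuwowu.
Attach noun class class III -nech → khuwowunech.
Attach case locative -as → khuwowunechas.
Apply vowel harmony: khuwowunechas → khuwowunachas.
Vowel deletion: no change.

khuwowunachas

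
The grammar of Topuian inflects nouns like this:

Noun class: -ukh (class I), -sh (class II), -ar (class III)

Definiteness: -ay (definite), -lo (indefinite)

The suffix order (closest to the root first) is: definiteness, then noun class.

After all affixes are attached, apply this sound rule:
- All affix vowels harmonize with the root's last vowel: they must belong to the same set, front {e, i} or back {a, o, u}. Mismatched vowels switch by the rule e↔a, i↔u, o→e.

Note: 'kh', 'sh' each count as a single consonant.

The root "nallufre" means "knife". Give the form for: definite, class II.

nallufreeysh

Attach definiteness definite -ay → nallufreay.
Attach noun class class II -sh → nallufreaysh.
Apply vowel harmony: nallufreaysh → nallufreeysh.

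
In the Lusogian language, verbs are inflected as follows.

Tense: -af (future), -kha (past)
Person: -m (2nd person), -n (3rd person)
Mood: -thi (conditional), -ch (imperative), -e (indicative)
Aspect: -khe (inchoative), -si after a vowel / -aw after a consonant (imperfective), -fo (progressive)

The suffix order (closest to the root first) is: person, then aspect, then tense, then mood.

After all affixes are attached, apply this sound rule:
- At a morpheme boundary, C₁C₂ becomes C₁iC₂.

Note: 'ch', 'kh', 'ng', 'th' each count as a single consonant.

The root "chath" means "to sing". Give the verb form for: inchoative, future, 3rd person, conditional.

Attach person 3rd person -n → chathn.
Attach aspect inchoative -khe → chathnkhe.
Attach tense future -af → chathnkheaf.
Attach mood conditional -thi → chathnkheafthi.
Apply epenthesis: chathnkheafthi → chathinikheafithi.

chathinikheafithi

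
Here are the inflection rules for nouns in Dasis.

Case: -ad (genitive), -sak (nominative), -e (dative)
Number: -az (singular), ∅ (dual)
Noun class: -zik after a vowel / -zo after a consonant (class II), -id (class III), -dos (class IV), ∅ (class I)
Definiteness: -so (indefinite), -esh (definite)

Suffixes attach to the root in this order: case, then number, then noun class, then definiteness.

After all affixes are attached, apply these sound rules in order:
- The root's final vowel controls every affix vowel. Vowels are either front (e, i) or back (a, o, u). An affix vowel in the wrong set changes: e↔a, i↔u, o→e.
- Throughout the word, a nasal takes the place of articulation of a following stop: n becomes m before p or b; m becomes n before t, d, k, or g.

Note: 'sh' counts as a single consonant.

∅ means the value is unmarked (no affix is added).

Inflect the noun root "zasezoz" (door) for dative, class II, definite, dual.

Attach case dative -e → zasezoze.
number = dual: zero marking, form stays zasezoze.
Attach noun class class II -zik (after vowel 'e') → zasezozezik.
Attach definiteness definite -esh → zasezozezikesh.
Apply vowel harmony: zasezozezikesh → zasezozazukash.
Nasal assimilation: no change.

zasezozazukash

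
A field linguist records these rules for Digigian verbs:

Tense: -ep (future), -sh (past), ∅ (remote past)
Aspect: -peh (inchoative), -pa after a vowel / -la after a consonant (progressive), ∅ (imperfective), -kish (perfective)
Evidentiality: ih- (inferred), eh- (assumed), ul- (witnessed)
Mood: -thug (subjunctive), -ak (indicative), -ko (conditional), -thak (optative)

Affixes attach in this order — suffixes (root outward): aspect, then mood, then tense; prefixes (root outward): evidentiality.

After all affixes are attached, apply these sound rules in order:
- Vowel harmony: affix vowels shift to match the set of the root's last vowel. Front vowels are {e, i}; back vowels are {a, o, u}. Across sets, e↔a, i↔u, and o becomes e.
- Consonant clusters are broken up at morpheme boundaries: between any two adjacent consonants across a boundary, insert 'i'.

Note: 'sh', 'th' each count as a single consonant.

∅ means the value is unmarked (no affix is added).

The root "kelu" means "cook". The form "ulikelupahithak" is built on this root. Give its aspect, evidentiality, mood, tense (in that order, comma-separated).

Segment: ul-kelu-peh-thak.
aspect: -peh → inchoative.
evidentiality: ul- → witnessed.
mood: -thak → optative.
tense: ∅ → remote past.

inchoative, witnessed, optative, remote past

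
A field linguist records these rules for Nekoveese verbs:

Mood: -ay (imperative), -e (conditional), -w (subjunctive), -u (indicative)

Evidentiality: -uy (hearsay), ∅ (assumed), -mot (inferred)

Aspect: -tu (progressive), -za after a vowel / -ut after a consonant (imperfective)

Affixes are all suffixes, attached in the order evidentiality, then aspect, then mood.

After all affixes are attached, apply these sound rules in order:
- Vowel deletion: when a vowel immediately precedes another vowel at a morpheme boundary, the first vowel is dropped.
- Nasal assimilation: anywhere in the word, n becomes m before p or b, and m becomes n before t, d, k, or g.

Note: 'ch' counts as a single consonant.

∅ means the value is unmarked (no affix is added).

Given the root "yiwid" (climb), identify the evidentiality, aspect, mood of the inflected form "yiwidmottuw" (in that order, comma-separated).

inferred, progressive, subjunctive

Segment: yiwid-mot-tu-w.
evidentiality: -mot → inferred.
aspect: -tu → progressive.
mood: -w → subjunctive.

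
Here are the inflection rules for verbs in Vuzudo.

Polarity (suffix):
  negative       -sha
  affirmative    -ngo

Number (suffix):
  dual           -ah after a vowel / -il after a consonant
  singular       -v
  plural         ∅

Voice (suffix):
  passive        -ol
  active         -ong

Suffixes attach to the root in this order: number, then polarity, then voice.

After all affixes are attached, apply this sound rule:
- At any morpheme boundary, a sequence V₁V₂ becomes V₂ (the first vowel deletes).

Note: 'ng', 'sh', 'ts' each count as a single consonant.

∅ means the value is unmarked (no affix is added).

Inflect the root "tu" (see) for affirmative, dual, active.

Attach number dual -ah (after vowel 'u') → tuah.
Attach polarity affirmative -ngo → tuahngo.
Attach voice active -ong → tuahngoong.
Apply vowel deletion: tuahngoong → tahngong.

tahngong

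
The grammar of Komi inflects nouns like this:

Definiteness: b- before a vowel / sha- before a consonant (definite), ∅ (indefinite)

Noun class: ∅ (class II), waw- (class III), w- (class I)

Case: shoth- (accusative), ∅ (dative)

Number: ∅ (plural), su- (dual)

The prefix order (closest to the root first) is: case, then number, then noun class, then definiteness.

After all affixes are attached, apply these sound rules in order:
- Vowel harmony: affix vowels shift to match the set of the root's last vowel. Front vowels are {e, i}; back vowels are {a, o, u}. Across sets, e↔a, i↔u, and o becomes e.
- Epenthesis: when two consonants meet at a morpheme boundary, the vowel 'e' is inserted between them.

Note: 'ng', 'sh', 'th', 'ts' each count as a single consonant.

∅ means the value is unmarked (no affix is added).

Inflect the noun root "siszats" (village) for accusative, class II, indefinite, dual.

sushothesiszats

Attach case accusative shoth- → shothsiszats.
Attach number dual su- → sushothsiszats.
noun class = class II: zero marking, form stays sushothsiszats.
definiteness = indefinite: zero marking, form stays sushothsiszats.
Vowel harmony: no change.
Apply epenthesis: sushothsiszats → sushothesiszats.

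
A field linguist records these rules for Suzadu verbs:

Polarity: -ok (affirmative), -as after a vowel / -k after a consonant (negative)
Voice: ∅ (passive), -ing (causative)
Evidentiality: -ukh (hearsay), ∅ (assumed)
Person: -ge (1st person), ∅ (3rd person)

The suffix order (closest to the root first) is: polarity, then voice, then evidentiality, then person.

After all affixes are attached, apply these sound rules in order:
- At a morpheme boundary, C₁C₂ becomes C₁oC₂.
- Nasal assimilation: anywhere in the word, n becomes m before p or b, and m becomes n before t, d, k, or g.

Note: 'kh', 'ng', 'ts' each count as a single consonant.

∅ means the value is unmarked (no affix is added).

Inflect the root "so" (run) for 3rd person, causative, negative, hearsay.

Attach polarity negative -as (after vowel 'o') → soas.
Attach voice causative -ing → soasing.
Attach evidentiality hearsay -ukh → soasingukh.
person = 3rd person: zero marking, form stays soasingukh.
Epenthesis: no change.
Nasal assimilation: no change.

soasingukh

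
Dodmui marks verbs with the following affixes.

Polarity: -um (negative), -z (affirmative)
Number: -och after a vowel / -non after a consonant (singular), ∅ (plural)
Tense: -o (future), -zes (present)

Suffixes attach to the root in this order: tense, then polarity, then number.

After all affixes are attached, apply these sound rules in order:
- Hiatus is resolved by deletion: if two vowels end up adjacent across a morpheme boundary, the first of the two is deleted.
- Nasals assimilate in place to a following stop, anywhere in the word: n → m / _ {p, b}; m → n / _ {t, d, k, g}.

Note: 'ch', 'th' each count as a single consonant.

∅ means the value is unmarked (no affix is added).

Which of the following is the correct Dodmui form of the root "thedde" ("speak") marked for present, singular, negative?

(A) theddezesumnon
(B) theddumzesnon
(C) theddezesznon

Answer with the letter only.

A

Attach tense present -zes → theddezes.
Attach polarity negative -um → theddezesum.
Attach number singular -non (after consonant 'm') → theddezesumnon.
Vowel deletion: no change.
Nasal assimilation: no change.
So the correct form is theddezesumnon, option (A).
(C) theddezesznon is wrong: it uses affirmative instead of negative for polarity.
(B) theddumzesnon is wrong: it has the affixes in the wrong order.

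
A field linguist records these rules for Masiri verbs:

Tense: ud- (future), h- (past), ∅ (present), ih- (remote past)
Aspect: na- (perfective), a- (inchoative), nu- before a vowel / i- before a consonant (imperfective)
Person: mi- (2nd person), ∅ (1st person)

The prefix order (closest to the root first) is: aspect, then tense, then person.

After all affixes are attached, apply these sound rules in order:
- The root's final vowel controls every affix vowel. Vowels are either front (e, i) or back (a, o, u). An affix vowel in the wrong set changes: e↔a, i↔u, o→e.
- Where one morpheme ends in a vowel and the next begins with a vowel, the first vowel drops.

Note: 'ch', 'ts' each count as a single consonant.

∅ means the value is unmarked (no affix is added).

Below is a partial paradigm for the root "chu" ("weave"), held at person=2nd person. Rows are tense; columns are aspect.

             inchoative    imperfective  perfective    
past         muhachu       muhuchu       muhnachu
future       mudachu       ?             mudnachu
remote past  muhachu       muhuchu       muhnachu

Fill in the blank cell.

muduchu

Attach aspect imperfective i- (before consonant 'ch') → ichu.
Attach tense future ud- → udichu.
Attach person 2nd person mi- → miudichu.
Apply vowel harmony: miudichu → muuduchu.
Apply vowel deletion: muuduchu → muduchu.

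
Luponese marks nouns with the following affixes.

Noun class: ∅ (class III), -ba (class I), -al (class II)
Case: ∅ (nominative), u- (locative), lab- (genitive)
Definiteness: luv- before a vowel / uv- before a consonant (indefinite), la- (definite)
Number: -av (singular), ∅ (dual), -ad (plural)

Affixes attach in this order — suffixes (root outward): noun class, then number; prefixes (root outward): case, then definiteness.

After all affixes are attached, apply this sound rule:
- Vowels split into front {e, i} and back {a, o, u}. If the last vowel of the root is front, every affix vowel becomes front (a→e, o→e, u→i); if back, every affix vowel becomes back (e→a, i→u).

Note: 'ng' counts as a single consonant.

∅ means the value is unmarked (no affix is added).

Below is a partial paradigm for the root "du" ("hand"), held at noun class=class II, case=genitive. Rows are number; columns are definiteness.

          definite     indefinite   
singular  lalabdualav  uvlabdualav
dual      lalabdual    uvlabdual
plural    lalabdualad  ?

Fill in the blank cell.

uvlabdualad

Attach noun class class II -al → dual.
Attach number plural -ad → dualad.
Attach case genitive lab- → labdualad.
Attach definiteness indefinite uv- (before consonant 'l') → uvlabdualad.
Vowel harmony: no change.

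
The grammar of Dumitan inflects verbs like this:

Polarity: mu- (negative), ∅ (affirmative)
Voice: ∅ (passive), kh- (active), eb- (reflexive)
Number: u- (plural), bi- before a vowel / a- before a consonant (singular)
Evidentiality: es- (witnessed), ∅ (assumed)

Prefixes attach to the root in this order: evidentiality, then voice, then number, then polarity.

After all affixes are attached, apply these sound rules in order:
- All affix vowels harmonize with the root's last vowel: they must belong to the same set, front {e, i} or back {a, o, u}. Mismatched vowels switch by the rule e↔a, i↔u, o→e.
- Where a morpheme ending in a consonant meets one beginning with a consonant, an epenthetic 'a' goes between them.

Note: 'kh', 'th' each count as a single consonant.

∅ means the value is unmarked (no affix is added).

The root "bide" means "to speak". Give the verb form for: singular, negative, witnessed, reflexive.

mibiebesabide

Attach evidentiality witnessed es- → esbide.
Attach voice reflexive eb- → ebesbide.
Attach number singular bi- (before vowel 'e') → biebesbide.
Attach polarity negative mu- → mubiebesbide.
Apply vowel harmony: mubiebesbide → mibiebesbide.
Apply epenthesis: mibiebesbide → mibiebesabide.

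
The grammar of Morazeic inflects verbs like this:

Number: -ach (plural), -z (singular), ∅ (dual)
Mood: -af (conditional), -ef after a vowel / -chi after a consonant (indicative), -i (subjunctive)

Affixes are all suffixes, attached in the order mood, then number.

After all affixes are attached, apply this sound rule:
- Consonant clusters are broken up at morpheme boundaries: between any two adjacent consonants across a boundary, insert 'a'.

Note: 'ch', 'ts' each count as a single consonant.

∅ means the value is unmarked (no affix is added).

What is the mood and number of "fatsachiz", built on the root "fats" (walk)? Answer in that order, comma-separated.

Segment: fats-chi-z.
mood: -ef/chi → indicative.
number: -z → singular.

indicative, singular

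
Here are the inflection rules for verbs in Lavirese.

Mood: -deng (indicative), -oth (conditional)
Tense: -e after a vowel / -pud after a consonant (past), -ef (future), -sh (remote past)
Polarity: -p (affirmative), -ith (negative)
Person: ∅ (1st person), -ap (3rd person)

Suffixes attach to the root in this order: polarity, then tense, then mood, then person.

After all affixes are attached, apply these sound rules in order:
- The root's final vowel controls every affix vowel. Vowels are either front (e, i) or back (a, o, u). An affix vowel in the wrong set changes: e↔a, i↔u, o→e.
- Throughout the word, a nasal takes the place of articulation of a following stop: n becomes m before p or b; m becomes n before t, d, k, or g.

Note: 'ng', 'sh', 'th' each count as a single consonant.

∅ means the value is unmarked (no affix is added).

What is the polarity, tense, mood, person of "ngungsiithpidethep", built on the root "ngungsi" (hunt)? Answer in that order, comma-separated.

negative, past, conditional, 3rd person

Segment: ngungsi-ith-pud-oth-ap.
polarity: -ith → negative.
tense: -e/pud → past.
mood: -oth → conditional.
person: -ap → 3rd person.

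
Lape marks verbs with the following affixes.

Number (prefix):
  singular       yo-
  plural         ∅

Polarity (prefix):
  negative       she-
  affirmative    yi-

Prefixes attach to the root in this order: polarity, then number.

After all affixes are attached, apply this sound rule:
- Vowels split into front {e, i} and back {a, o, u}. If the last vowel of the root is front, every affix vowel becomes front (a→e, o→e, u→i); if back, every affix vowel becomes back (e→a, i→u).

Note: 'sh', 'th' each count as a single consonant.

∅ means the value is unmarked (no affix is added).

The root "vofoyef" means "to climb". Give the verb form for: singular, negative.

yeshevofoyef

Attach polarity negative she- → shevofoyef.
Attach number singular yo- → yoshevofoyef.
Apply vowel harmony: yoshevofoyef → yeshevofoyef.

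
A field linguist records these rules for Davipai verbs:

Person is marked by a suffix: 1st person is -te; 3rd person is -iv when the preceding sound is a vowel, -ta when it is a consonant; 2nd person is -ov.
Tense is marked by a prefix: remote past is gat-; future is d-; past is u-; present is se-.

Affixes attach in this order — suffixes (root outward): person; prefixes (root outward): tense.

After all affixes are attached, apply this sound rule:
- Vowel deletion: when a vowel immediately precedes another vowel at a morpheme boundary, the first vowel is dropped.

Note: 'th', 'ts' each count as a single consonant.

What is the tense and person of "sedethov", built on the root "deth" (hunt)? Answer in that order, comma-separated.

present, 2nd person

Segment: se-deth-ov.
tense: se- → present.
person: -ov → 2nd person.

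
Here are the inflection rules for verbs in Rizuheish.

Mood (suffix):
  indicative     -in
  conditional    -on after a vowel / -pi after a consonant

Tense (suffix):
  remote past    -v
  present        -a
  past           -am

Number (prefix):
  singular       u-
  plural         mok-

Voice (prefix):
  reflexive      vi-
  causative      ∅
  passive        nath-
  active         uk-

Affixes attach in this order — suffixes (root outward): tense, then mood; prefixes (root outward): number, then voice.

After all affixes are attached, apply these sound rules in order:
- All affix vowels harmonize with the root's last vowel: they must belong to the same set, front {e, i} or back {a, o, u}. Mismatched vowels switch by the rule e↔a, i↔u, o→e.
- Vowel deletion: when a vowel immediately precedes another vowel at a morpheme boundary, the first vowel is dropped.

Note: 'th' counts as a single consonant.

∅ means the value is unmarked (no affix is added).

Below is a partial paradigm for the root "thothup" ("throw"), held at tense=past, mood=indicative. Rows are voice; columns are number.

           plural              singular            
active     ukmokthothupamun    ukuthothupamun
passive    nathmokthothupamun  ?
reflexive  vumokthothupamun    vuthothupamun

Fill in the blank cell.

Attach tense past -am → thothupam.
Attach number singular u- → uthothupam.
Attach voice passive nath- → nathuthothupam.
Attach mood indicative -in → nathuthothupamin.
Apply vowel harmony: nathuthothupamin → nathuthothupamun.
Vowel deletion: no change.

nathuthothupamun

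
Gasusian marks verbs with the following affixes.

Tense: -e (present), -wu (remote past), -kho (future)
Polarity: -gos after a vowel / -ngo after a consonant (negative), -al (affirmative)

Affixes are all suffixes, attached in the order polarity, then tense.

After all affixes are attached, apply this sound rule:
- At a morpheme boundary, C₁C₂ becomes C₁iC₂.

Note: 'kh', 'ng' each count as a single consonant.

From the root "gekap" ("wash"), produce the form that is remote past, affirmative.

Attach polarity affirmative -al → gekapal.
Attach tense remote past -wu → gekapalwu.
Apply epenthesis: gekapalwu → gekapaliwu.

gekapaliwu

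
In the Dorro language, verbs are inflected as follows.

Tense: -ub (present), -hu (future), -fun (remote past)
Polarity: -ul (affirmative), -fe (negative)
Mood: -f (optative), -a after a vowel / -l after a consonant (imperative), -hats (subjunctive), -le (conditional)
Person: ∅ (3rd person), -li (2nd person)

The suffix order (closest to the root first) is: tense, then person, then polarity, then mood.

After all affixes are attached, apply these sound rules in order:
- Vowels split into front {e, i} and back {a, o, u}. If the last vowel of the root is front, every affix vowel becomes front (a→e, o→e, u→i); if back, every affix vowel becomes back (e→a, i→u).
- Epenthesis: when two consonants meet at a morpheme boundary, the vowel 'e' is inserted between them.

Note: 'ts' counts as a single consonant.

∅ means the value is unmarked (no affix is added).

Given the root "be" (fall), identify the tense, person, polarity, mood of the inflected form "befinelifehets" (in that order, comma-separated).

Segment: be-fun-li-fe-hats.
tense: -fun → remote past.
person: -li → 2nd person.
polarity: -fe → negative.
mood: -hats → subjunctive.

remote past, 2nd person, negative, subjunctive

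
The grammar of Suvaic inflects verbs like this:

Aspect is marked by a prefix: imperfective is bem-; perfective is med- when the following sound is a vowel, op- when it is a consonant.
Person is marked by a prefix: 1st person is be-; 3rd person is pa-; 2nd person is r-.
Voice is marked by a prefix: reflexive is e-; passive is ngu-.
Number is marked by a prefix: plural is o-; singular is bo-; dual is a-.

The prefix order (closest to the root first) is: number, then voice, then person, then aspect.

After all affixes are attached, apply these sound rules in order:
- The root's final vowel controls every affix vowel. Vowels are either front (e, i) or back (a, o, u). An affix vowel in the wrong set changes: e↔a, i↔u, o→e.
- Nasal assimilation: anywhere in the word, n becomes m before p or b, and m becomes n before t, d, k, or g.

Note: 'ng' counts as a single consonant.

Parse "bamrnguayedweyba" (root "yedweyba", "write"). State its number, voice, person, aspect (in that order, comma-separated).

dual, passive, 2nd person, imperfective

Segment: bem-r-ngu-a-yedweyba.
number: a- → dual.
voice: ngu- → passive.
person: r- → 2nd person.
aspect: bem- → imperfective.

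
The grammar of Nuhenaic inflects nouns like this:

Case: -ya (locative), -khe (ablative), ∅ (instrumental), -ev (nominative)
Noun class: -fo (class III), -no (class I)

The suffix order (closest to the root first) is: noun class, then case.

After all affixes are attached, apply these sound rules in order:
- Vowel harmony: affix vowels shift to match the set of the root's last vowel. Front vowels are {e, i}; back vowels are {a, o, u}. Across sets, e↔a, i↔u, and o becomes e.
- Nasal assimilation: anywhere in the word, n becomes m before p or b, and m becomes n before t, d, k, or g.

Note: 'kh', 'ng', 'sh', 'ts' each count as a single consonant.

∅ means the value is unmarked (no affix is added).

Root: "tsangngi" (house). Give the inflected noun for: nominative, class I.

Attach noun class class I -no → tsangngino.
Attach case nominative -ev → tsangnginoev.
Apply vowel harmony: tsangnginoev → tsangngineev.
Nasal assimilation: no change.

tsangngineev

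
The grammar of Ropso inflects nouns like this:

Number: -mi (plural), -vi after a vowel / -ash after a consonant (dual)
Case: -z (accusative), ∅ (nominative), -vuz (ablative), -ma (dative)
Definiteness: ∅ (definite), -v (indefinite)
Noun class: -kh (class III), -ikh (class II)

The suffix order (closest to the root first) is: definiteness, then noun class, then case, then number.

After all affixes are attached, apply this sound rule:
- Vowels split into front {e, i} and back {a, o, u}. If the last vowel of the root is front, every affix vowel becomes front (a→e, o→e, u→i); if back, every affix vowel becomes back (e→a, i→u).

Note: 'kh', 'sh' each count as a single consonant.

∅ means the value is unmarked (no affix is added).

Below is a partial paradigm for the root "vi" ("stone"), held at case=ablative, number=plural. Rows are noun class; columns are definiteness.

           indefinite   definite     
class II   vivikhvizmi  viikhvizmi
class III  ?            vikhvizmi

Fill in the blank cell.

vivkhvizmi

Attach definiteness indefinite -v → viv.
Attach noun class class III -kh → vivkh.
Attach case ablative -vuz → vivkhvuz.
Attach number plural -mi → vivkhvuzmi.
Apply vowel harmony: vivkhvuzmi → vivkhvizmi.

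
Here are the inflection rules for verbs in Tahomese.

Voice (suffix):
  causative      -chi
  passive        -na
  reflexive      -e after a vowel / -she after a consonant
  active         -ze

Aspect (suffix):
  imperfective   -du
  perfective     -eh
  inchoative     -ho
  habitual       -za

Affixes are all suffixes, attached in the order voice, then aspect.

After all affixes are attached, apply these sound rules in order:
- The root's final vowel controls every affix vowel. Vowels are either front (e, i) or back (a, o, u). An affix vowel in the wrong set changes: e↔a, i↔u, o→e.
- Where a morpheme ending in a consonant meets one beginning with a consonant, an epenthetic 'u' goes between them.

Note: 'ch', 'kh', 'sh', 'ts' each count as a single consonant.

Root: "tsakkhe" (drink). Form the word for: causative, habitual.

Attach voice causative -chi → tsakkhechi.
Attach aspect habitual -za → tsakkhechiza.
Apply vowel harmony: tsakkhechiza → tsakkhechize.
Epenthesis: no change.

tsakkhechize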